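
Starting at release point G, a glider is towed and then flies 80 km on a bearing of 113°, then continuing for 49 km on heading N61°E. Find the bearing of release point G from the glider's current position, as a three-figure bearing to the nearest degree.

274°

Leg 1 (113°, 80 km): east 80 sin 113° = 73.64, north 80 cos 113° = -31.26
Leg 2 (N61°E, 49 km): east 49 sin 61° = 42.86, north 49 cos 61° = 23.76
Net displacement: 116.50 east, -7.50 north. Direction back to start is (-116.50, 7.50): bearing = atan2(-116.50, 7.50) mod 360° = 273.68° ≈ 274°.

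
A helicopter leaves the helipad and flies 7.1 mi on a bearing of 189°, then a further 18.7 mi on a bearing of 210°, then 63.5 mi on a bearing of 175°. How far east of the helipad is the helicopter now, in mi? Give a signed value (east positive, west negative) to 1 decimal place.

Leg 1 (189°, 7.1 mi): east 7.1 sin 189° = -1.11, north 7.1 cos 189° = -7.01
Leg 2 (210°, 18.7 mi): east 18.7 sin 210° = -9.35, north 18.7 cos 210° = -16.19
Leg 3 (175°, 63.5 mi): east 63.5 sin 175° = 5.53, north 63.5 cos 175° = -63.26
Net east component: -4.93 mi.

-4.9 mi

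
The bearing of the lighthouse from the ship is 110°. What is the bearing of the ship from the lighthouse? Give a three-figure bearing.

Back-bearing = 110° + 180° = 290°.

290°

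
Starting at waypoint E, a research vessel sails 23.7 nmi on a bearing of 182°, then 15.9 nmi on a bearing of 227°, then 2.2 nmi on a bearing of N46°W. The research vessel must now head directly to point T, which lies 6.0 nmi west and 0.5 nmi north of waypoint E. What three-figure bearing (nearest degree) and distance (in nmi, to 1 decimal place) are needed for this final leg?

Leg 1 (182°, 23.7 nmi): east 23.7 sin 182° = -0.83, north 23.7 cos 182° = -23.69
Leg 2 (227°, 15.9 nmi): east 15.9 sin 227° = -11.63, north 15.9 cos 227° = -10.84
Leg 3 (N46°W, 2.2 nmi): east 2.2 sin 314° = -1.58, north 2.2 cos 314° = 1.53
Current position: (-14.04, -33.00). Target: (-6.0, 0.5). Remaining: Δeast = 8.04, Δnorth = 33.50.
Bearing = atan2(8.04, 33.50) mod 360° = 13.49°; distance = √((8.04)² + (33.50)²) = 34.452 nmi.

013°, 34.5 nmi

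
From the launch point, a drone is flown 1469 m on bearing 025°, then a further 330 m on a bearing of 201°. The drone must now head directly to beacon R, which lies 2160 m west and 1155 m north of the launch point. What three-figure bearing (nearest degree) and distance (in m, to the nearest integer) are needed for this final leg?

273°, 2666 m

Leg 1 (025°, 1469 m): east 1469 sin 25° = 620.83, north 1469 cos 25° = 1331.37
Leg 2 (201°, 330 m): east 330 sin 201° = -118.26, north 330 cos 201° = -308.08
Current position: (502.56, 1023.28). Target: (-2160, 1155). Remaining: Δeast = -2662.56, Δnorth = 131.72.
Bearing = atan2(-2662.56, 131.72) mod 360° = 272.83°; distance = √((-2662.56)² + (131.72)²) = 2665.821 m.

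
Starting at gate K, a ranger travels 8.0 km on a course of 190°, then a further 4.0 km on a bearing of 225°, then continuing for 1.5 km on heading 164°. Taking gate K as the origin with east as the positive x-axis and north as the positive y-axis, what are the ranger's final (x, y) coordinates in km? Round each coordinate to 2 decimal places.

(-3.80, -12.15)

Leg 1 (190°, 8.0 km): east 8.0 sin 190° = -1.39, north 8.0 cos 190° = -7.88
Leg 2 (225°, 4.0 km): east 4.0 sin 225° = -2.83, north 4.0 cos 225° = -2.83
Leg 3 (164°, 1.5 km): east 1.5 sin 164° = 0.41, north 1.5 cos 164° = -1.44
Summing: -3.80 km east, -12.15 km north → (-3.80, -12.15).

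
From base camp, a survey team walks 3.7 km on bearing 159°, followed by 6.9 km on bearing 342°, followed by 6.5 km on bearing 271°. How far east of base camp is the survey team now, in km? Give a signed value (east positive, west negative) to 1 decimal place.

Leg 1 (159°, 3.7 km): east 3.7 sin 159° = 1.33, north 3.7 cos 159° = -3.45
Leg 2 (342°, 6.9 km): east 6.9 sin 342° = -2.13, north 6.9 cos 342° = 6.56
Leg 3 (271°, 6.5 km): east 6.5 sin 271° = -6.50, north 6.5 cos 271° = 0.11
Net east component: -7.31 km.

-7.3 km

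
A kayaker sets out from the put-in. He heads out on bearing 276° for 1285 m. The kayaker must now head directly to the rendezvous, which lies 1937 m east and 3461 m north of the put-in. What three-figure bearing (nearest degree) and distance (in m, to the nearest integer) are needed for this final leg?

044°, 4626 m

Leg 1 (276°, 1285 m): east 1285 sin 276° = -1277.96, north 1285 cos 276° = 134.32
Current position: (-1277.96, 134.32). Target: (1937, 3461). Remaining: Δeast = 3214.96, Δnorth = 3326.68.
Bearing = atan2(3214.96, 3326.68) mod 360° = 44.02°; distance = √((3214.96)² + (3326.68)²) = 4626.314 m.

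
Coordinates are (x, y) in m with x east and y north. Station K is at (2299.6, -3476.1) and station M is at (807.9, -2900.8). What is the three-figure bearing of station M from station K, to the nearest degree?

291°

Δeast = 807.9 − 2299.6 = -1491.70; Δnorth = -2900.8 − -3476.1 = 575.30.
Bearing = atan2(Δeast, Δnorth) mod 360° = 291.09° ≈ 291°.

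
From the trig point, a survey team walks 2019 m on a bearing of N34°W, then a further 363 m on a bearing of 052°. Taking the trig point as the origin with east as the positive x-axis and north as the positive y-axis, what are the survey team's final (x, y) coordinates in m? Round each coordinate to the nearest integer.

(-843, 1897)

Leg 1 (N34°W, 2019 m): east 2019 sin 326° = -1129.01, north 2019 cos 326° = 1673.83
Leg 2 (052°, 363 m): east 363 sin 52° = 286.05, north 363 cos 52° = 223.49
Summing: -842.96 m east, 1897.31 m north → (-843, 1897).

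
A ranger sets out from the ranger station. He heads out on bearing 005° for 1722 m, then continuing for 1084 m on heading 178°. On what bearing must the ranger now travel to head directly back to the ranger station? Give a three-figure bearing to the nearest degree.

197°

Leg 1 (005°, 1722 m): east 1722 sin 5° = 150.08, north 1722 cos 5° = 1715.45
Leg 2 (178°, 1084 m): east 1084 sin 178° = 37.83, north 1084 cos 178° = -1083.34
Net displacement: 187.91 east, 632.11 north. Direction back to start is (-187.91, -632.11): bearing = atan2(-187.91, -632.11) mod 360° = 196.56° ≈ 197°.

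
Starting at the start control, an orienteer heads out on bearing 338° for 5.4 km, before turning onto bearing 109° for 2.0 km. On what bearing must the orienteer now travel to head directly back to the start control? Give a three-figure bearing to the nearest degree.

Leg 1 (338°, 5.4 km): east 5.4 sin 338° = -2.02, north 5.4 cos 338° = 5.01
Leg 2 (109°, 2.0 km): east 2.0 sin 109° = 1.89, north 2.0 cos 109° = -0.65
Net displacement: -0.13 east, 4.36 north. Direction back to start is (0.13, -4.36): bearing = atan2(0.13, -4.36) mod 360° = 178.27° ≈ 178°.

178°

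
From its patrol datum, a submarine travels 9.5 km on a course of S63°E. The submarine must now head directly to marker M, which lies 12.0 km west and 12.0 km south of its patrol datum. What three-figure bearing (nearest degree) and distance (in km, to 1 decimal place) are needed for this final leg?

249°, 21.9 km

Leg 1 (S63°E, 9.5 km): east 9.5 sin 117° = 8.46, north 9.5 cos 117° = -4.31
Current position: (8.46, -4.31). Target: (-12.0, -12.0). Remaining: Δeast = -20.46, Δnorth = -7.69.
Bearing = atan2(-20.46, -7.69) mod 360° = 249.41°; distance = √((-20.46)² + (-7.69)²) = 21.861 km.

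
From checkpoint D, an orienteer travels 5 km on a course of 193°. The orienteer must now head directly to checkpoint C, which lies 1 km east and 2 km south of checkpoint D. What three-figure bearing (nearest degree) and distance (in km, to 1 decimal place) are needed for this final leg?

036°, 3.6 km

Leg 1 (193°, 5 km): east 5 sin 193° = -1.12, north 5 cos 193° = -4.87
Current position: (-1.12, -4.87). Target: (1, -2). Remaining: Δeast = 2.12, Δnorth = 2.87.
Bearing = atan2(2.12, 2.87) mod 360° = 36.50°; distance = √((2.12)² + (2.87)²) = 3.572 km.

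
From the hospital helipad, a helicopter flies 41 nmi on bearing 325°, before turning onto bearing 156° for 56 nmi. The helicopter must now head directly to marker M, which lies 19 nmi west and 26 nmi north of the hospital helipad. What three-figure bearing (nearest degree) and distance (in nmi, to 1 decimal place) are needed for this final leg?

337°, 47.2 nmi

Leg 1 (325°, 41 nmi): east 41 sin 325° = -23.52, north 41 cos 325° = 33.59
Leg 2 (156°, 56 nmi): east 56 sin 156° = 22.78, north 56 cos 156° = -51.16
Current position: (-0.74, -17.57). Target: (-19, 26). Remaining: Δeast = -18.26, Δnorth = 43.57.
Bearing = atan2(-18.26, 43.57) mod 360° = 337.26°; distance = √((-18.26)² + (43.57)²) = 47.245 nmi.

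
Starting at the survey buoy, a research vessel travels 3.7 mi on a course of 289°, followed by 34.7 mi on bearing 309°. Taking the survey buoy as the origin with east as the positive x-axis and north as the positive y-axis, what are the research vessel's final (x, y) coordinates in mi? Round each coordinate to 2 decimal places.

Leg 1 (289°, 3.7 mi): east 3.7 sin 289° = -3.50, north 3.7 cos 289° = 1.20
Leg 2 (309°, 34.7 mi): east 34.7 sin 309° = -26.97, north 34.7 cos 309° = 21.84
Summing: -30.47 mi east, 23.04 mi north → (-30.47, 23.04).

(-30.47, 23.04)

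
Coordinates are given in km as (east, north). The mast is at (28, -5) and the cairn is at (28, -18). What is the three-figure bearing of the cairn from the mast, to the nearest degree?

180°

Δeast = 28 − 28 = 0.00; Δnorth = -18 − -5 = -13.00.
Bearing = atan2(Δeast, Δnorth) mod 360° = 180.00° ≈ 180°.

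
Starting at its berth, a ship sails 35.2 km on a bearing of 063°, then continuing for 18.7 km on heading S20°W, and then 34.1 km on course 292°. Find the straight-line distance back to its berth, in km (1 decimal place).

Leg 1 (063°, 35.2 km): east 35.2 sin 63° = 31.36, north 35.2 cos 63° = 15.98
Leg 2 (S20°W, 18.7 km): east 18.7 sin 200° = -6.40, north 18.7 cos 200° = -17.57
Leg 3 (292°, 34.1 km): east 34.1 sin 292° = -31.62, north 34.1 cos 292° = 12.77
Net: -6.65 east, 11.18 north. Distance = √((-6.65)² + (11.18)²) = 13.010 km.

13.0 km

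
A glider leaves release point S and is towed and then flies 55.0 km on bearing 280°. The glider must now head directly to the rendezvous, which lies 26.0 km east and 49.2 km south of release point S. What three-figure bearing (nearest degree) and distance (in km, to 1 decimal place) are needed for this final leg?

Leg 1 (280°, 55.0 km): east 55.0 sin 280° = -54.16, north 55.0 cos 280° = 9.55
Current position: (-54.16, 9.55). Target: (26.0, -49.2). Remaining: Δeast = 80.16, Δnorth = -58.75.
Bearing = atan2(80.16, -58.75) mod 360° = 126.24°; distance = √((80.16)² + (-58.75)²) = 99.388 km.

126°, 99.4 km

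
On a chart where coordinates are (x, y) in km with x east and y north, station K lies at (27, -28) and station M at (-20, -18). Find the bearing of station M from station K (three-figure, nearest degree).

282°

Δeast = -20 − 27 = -47.00; Δnorth = -18 − -28 = 10.00.
Bearing = atan2(Δeast, Δnorth) mod 360° = 282.01° ≈ 282°.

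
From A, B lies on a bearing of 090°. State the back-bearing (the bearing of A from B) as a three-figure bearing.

Back-bearing = 090° + 180° = 270°.

270°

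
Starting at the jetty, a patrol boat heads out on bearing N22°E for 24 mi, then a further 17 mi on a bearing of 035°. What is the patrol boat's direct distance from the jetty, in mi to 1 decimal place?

40.7 mi

Leg 1 (N22°E, 24 mi): east 24 sin 22° = 8.99, north 24 cos 22° = 22.25
Leg 2 (035°, 17 mi): east 17 sin 35° = 9.75, north 17 cos 35° = 13.93
Net: 18.74 east, 36.18 north. Distance = √((18.74)² + (36.18)²) = 40.744 mi.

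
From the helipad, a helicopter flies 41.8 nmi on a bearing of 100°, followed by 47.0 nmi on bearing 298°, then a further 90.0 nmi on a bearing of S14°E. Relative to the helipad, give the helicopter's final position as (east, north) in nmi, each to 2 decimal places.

(21.44, -72.52)

Leg 1 (100°, 41.8 nmi): east 41.8 sin 100° = 41.16, north 41.8 cos 100° = -7.26
Leg 2 (298°, 47.0 nmi): east 47.0 sin 298° = -41.50, north 47.0 cos 298° = 22.07
Leg 3 (S14°E, 90.0 nmi): east 90.0 sin 166° = 21.77, north 90.0 cos 166° = -87.33
Summing: 21.44 nmi east, -72.52 nmi north → (21.44, -72.52).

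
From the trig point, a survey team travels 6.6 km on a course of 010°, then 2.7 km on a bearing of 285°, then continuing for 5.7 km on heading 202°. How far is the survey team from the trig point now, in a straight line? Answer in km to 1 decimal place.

Leg 1 (010°, 6.6 km): east 6.6 sin 10° = 1.15, north 6.6 cos 10° = 6.50
Leg 2 (285°, 2.7 km): east 2.7 sin 285° = -2.61, north 2.7 cos 285° = 0.70
Leg 3 (202°, 5.7 km): east 5.7 sin 202° = -2.14, north 5.7 cos 202° = -5.28
Net: -3.60 east, 1.91 north. Distance = √((-3.60)² + (1.91)²) = 4.074 km.

4.1 km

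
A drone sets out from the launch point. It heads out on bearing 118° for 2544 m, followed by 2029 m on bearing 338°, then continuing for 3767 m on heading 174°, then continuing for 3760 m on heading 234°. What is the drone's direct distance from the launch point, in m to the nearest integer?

Leg 1 (118°, 2544 m): east 2544 sin 118° = 2246.22, north 2544 cos 118° = -1194.34
Leg 2 (338°, 2029 m): east 2029 sin 338° = -760.08, north 2029 cos 338° = 1881.26
Leg 3 (174°, 3767 m): east 3767 sin 174° = 393.76, north 3767 cos 174° = -3746.36
Leg 4 (234°, 3760 m): east 3760 sin 234° = -3041.90, north 3760 cos 234° = -2210.07
Net: -1162.00 east, -5269.52 north. Distance = √((-1162.00)² + (-5269.52)²) = 5396.115 m.

5396 m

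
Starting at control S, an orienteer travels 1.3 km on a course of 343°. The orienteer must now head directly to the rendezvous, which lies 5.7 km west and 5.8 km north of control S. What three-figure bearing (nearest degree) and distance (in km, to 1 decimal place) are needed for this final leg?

311°, 7.0 km

Leg 1 (343°, 1.3 km): east 1.3 sin 343° = -0.38, north 1.3 cos 343° = 1.24
Current position: (-0.38, 1.24). Target: (-5.7, 5.8). Remaining: Δeast = -5.32, Δnorth = 4.56.
Bearing = atan2(-5.32, 4.56) mod 360° = 310.58°; distance = √((-5.32)² + (4.56)²) = 7.005 km.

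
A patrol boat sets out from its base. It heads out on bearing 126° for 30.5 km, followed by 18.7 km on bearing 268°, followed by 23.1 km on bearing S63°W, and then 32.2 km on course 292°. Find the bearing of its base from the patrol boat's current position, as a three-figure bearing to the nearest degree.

069°

Leg 1 (126°, 30.5 km): east 30.5 sin 126° = 24.68, north 30.5 cos 126° = -17.93
Leg 2 (268°, 18.7 km): east 18.7 sin 268° = -18.69, north 18.7 cos 268° = -0.65
Leg 3 (S63°W, 23.1 km): east 23.1 sin 243° = -20.58, north 23.1 cos 243° = -10.49
Leg 4 (292°, 32.2 km): east 32.2 sin 292° = -29.86, north 32.2 cos 292° = 12.06
Net displacement: -44.45 east, -17.00 north. Direction back to start is (44.45, 17.00): bearing = atan2(44.45, 17.00) mod 360° = 69.07° ≈ 069°.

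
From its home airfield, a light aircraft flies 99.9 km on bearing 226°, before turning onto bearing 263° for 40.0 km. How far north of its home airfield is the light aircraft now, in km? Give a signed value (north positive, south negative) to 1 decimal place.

Leg 1 (226°, 99.9 km): east 99.9 sin 226° = -71.86, north 99.9 cos 226° = -69.40
Leg 2 (263°, 40.0 km): east 40.0 sin 263° = -39.70, north 40.0 cos 263° = -4.87
Net north component: -74.27 km.

-74.3 km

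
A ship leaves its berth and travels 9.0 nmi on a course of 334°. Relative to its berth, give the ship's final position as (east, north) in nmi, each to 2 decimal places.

(-3.95, 8.09)

Leg 1 (334°, 9.0 nmi): east 9.0 sin 334° = -3.95, north 9.0 cos 334° = 8.09
Summing: -3.95 nmi east, 8.09 nmi north → (-3.95, 8.09).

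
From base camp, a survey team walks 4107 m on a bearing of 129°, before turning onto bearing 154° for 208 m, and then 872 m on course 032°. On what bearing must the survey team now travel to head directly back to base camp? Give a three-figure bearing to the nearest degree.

298°

Leg 1 (129°, 4107 m): east 4107 sin 129° = 3191.74, north 4107 cos 129° = -2584.62
Leg 2 (154°, 208 m): east 208 sin 154° = 91.18, north 208 cos 154° = -186.95
Leg 3 (032°, 872 m): east 872 sin 32° = 462.09, north 872 cos 32° = 739.50
Net displacement: 3745.01 east, -2032.07 north. Direction back to start is (-3745.01, 2032.07): bearing = atan2(-3745.01, 2032.07) mod 360° = 298.48° ≈ 298°.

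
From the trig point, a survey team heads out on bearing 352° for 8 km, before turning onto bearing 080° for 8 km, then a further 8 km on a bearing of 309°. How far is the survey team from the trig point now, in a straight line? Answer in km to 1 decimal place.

Leg 1 (352°, 8 km): east 8 sin 352° = -1.11, north 8 cos 352° = 7.92
Leg 2 (080°, 8 km): east 8 sin 80° = 7.88, north 8 cos 80° = 1.39
Leg 3 (309°, 8 km): east 8 sin 309° = -6.22, north 8 cos 309° = 5.03
Net: 0.55 east, 14.35 north. Distance = √((0.55)² + (14.35)²) = 14.356 km.

14.4 km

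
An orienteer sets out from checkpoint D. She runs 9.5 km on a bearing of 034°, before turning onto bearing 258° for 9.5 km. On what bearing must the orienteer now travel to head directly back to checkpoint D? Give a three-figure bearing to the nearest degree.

Leg 1 (034°, 9.5 km): east 9.5 sin 34° = 5.31, north 9.5 cos 34° = 7.88
Leg 2 (258°, 9.5 km): east 9.5 sin 258° = -9.29, north 9.5 cos 258° = -1.98
Net displacement: -3.98 east, 5.90 north. Direction back to start is (3.98, -5.90): bearing = atan2(3.98, -5.90) mod 360° = 146.00° ≈ 146°.

146°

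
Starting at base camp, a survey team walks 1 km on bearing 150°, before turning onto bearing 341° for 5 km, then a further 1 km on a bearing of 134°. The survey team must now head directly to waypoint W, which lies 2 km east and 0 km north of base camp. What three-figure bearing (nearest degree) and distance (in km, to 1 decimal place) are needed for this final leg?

Leg 1 (150°, 1 km): east 1 sin 150° = 0.50, north 1 cos 150° = -0.87
Leg 2 (341°, 5 km): east 5 sin 341° = -1.63, north 5 cos 341° = 4.73
Leg 3 (134°, 1 km): east 1 sin 134° = 0.72, north 1 cos 134° = -0.69
Current position: (-0.41, 3.17). Target: (2, 0). Remaining: Δeast = 2.41, Δnorth = -3.17.
Bearing = atan2(2.41, -3.17) mod 360° = 142.75°; distance = √((2.41)² + (-3.17)²) = 3.979 km.

143°, 4.0 km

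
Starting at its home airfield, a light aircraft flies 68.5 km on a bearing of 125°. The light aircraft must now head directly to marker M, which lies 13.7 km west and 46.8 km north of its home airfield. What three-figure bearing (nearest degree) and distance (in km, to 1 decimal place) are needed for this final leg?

Leg 1 (125°, 68.5 km): east 68.5 sin 125° = 56.11, north 68.5 cos 125° = -39.29
Current position: (56.11, -39.29). Target: (-13.7, 46.8). Remaining: Δeast = -69.81, Δnorth = 86.09.
Bearing = atan2(-69.81, 86.09) mod 360° = 320.96°; distance = √((-69.81)² + (86.09)²) = 110.839 km.

321°, 110.8 km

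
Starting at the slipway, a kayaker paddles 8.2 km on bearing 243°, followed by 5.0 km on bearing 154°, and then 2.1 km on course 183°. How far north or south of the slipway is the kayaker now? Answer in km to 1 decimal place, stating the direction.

Leg 1 (243°, 8.2 km): east 8.2 sin 243° = -7.31, north 8.2 cos 243° = -3.72
Leg 2 (154°, 5.0 km): east 5.0 sin 154° = 2.19, north 5.0 cos 154° = -4.49
Leg 3 (183°, 2.1 km): east 2.1 sin 183° = -0.11, north 2.1 cos 183° = -2.10
Net north component: -10.31 km.

10.3 km south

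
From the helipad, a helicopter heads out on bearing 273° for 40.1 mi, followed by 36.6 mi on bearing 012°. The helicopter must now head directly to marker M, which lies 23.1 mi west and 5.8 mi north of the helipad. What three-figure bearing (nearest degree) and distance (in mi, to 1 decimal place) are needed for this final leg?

164°, 33.4 mi

Leg 1 (273°, 40.1 mi): east 40.1 sin 273° = -40.05, north 40.1 cos 273° = 2.10
Leg 2 (012°, 36.6 mi): east 36.6 sin 12° = 7.61, north 36.6 cos 12° = 35.80
Current position: (-32.44, 37.90). Target: (-23.1, 5.8). Remaining: Δeast = 9.34, Δnorth = -32.10.
Bearing = atan2(9.34, -32.10) mod 360° = 163.78°; distance = √((9.34)² + (-32.10)²) = 33.429 mi.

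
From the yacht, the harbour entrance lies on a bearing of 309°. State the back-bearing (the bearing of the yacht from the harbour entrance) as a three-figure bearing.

129°

Back-bearing = 309° − 180° = 129°.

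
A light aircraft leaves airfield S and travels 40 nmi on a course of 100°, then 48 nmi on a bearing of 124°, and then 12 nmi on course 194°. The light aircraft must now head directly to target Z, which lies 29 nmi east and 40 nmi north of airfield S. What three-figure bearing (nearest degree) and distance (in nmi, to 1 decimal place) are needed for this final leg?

Leg 1 (100°, 40 nmi): east 40 sin 100° = 39.39, north 40 cos 100° = -6.95
Leg 2 (124°, 48 nmi): east 48 sin 124° = 39.79, north 48 cos 124° = -26.84
Leg 3 (194°, 12 nmi): east 12 sin 194° = -2.90, north 12 cos 194° = -11.64
Current position: (76.28, -45.43). Target: (29, 40). Remaining: Δeast = -47.28, Δnorth = 85.43.
Bearing = atan2(-47.28, 85.43) mod 360° = 331.04°; distance = √((-47.28)² + (85.43)²) = 97.643 nmi.

331°, 97.6 nmi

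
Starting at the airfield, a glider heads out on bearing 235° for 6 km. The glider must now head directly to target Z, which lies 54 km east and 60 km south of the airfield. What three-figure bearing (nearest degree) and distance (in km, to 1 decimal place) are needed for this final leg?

Leg 1 (235°, 6 km): east 6 sin 235° = -4.91, north 6 cos 235° = -3.44
Current position: (-4.91, -3.44). Target: (54, -60). Remaining: Δeast = 58.91, Δnorth = -56.56.
Bearing = atan2(58.91, -56.56) mod 360° = 133.83°; distance = √((58.91)² + (-56.56)²) = 81.669 km.

134°, 81.7 km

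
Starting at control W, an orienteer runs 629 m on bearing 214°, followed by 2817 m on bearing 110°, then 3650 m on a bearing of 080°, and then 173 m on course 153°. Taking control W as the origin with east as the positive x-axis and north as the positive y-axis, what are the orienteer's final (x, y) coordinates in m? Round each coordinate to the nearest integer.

Leg 1 (214°, 629 m): east 629 sin 214° = -351.73, north 629 cos 214° = -521.46
Leg 2 (110°, 2817 m): east 2817 sin 110° = 2647.11, north 2817 cos 110° = -963.47
Leg 3 (080°, 3650 m): east 3650 sin 80° = 3594.55, north 3650 cos 80° = 633.82
Leg 4 (153°, 173 m): east 173 sin 153° = 78.54, north 173 cos 153° = -154.14
Summing: 5968.47 m east, -1005.26 m north → (5968, -1005).

(5968, -1005)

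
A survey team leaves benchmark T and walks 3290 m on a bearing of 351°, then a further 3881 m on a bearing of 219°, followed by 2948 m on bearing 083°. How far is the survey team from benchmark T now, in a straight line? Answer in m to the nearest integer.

Leg 1 (351°, 3290 m): east 3290 sin 351° = -514.67, north 3290 cos 351° = 3249.49
Leg 2 (219°, 3881 m): east 3881 sin 219° = -2442.39, north 3881 cos 219° = -3016.10
Leg 3 (083°, 2948 m): east 2948 sin 83° = 2926.03, north 2948 cos 83° = 359.27
Net: -31.04 east, 592.66 north. Distance = √((-31.04)² + (592.66)²) = 593.474 m.

593 m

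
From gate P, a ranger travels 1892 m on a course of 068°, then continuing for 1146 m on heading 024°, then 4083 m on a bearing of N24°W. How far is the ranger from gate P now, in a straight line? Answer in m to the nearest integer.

Leg 1 (068°, 1892 m): east 1892 sin 68° = 1754.23, north 1892 cos 68° = 708.76
Leg 2 (024°, 1146 m): east 1146 sin 24° = 466.12, north 1146 cos 24° = 1046.92
Leg 3 (N24°W, 4083 m): east 4083 sin 336° = -1660.71, north 4083 cos 336° = 3730.01
Net: 559.65 east, 5485.68 north. Distance = √((559.65)² + (5485.68)²) = 5514.158 m.

5514 m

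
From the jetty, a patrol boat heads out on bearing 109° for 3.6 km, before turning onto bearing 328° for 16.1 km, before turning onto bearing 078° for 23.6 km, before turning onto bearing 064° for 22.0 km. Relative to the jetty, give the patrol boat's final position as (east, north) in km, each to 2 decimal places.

Leg 1 (109°, 3.6 km): east 3.6 sin 109° = 3.40, north 3.6 cos 109° = -1.17
Leg 2 (328°, 16.1 km): east 16.1 sin 328° = -8.53, north 16.1 cos 328° = 13.65
Leg 3 (078°, 23.6 km): east 23.6 sin 78° = 23.08, north 23.6 cos 78° = 4.91
Leg 4 (064°, 22.0 km): east 22.0 sin 64° = 19.77, north 22.0 cos 64° = 9.64
Summing: 37.73 km east, 27.03 km north → (37.73, 27.03).

(37.73, 27.03)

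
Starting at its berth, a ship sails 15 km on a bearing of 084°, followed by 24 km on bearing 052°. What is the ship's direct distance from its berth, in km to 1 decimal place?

37.6 km

Leg 1 (084°, 15 km): east 15 sin 84° = 14.92, north 15 cos 84° = 1.57
Leg 2 (052°, 24 km): east 24 sin 52° = 18.91, north 24 cos 52° = 14.78
Net: 33.83 east, 16.34 north. Distance = √((33.83)² + (16.34)²) = 37.571 km.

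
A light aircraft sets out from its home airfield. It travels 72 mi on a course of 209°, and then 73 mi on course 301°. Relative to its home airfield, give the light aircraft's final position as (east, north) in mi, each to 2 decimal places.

(-97.48, -25.37)

Leg 1 (209°, 72 mi): east 72 sin 209° = -34.91, north 72 cos 209° = -62.97
Leg 2 (301°, 73 mi): east 73 sin 301° = -62.57, north 73 cos 301° = 37.60
Summing: -97.48 mi east, -25.37 mi north → (-97.48, -25.37).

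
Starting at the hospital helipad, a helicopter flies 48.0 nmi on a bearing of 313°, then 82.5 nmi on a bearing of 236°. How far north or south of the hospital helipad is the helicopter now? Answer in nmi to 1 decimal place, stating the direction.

13.4 nmi south

Leg 1 (313°, 48.0 nmi): east 48.0 sin 313° = -35.10, north 48.0 cos 313° = 32.74
Leg 2 (236°, 82.5 nmi): east 82.5 sin 236° = -68.40, north 82.5 cos 236° = -46.13
Net north component: -13.40 nmi.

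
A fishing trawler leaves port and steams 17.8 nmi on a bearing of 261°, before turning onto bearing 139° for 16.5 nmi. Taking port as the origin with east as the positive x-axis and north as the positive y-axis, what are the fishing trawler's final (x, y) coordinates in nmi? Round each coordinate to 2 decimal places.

(-6.76, -15.24)

Leg 1 (261°, 17.8 nmi): east 17.8 sin 261° = -17.58, north 17.8 cos 261° = -2.78
Leg 2 (139°, 16.5 nmi): east 16.5 sin 139° = 10.82, north 16.5 cos 139° = -12.45
Summing: -6.76 nmi east, -15.24 nmi north → (-6.76, -15.24).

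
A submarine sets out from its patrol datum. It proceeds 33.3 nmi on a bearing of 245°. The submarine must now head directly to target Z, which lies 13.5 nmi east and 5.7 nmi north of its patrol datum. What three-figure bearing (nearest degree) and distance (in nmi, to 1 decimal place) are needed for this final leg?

Leg 1 (245°, 33.3 nmi): east 33.3 sin 245° = -30.18, north 33.3 cos 245° = -14.07
Current position: (-30.18, -14.07). Target: (13.5, 5.7). Remaining: Δeast = 43.68, Δnorth = 19.77.
Bearing = atan2(43.68, 19.77) mod 360° = 65.64°; distance = √((43.68)² + (19.77)²) = 47.947 nmi.

066°, 47.9 nmi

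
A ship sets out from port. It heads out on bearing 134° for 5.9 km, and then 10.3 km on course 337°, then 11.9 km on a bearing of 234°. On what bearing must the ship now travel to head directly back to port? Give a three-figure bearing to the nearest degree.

080°

Leg 1 (134°, 5.9 km): east 5.9 sin 134° = 4.24, north 5.9 cos 134° = -4.10
Leg 2 (337°, 10.3 km): east 10.3 sin 337° = -4.02, north 10.3 cos 337° = 9.48
Leg 3 (234°, 11.9 km): east 11.9 sin 234° = -9.63, north 11.9 cos 234° = -6.99
Net displacement: -9.41 east, -1.61 north. Direction back to start is (9.41, 1.61): bearing = atan2(9.41, 1.61) mod 360° = 80.28° ≈ 080°.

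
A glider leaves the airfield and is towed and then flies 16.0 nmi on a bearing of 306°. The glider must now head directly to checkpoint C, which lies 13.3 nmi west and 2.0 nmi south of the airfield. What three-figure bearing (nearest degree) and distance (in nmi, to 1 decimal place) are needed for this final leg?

Leg 1 (306°, 16.0 nmi): east 16.0 sin 306° = -12.94, north 16.0 cos 306° = 9.40
Current position: (-12.94, 9.40). Target: (-13.3, -2.0). Remaining: Δeast = -0.36, Δnorth = -11.40.
Bearing = atan2(-0.36, -11.40) mod 360° = 181.79°; distance = √((-0.36)² + (-11.40)²) = 11.410 nmi.

182°, 11.4 nmi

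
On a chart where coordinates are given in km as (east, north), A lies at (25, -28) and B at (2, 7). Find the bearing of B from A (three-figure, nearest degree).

Δeast = 2 − 25 = -23.00; Δnorth = 7 − -28 = 35.00.
Bearing = atan2(Δeast, Δnorth) mod 360° = 326.69° ≈ 327°.

327°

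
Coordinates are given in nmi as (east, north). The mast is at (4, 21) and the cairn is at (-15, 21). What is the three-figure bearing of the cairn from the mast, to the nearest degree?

270°

Δeast = -15 − 4 = -19.00; Δnorth = 21 − 21 = 0.00.
Bearing = atan2(Δeast, Δnorth) mod 360° = 270.00° ≈ 270°.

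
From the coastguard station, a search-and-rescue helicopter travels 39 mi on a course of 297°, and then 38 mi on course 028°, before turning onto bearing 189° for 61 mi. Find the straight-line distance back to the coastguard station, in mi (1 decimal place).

27.9 mi

Leg 1 (297°, 39 mi): east 39 sin 297° = -34.75, north 39 cos 297° = 17.71
Leg 2 (028°, 38 mi): east 38 sin 28° = 17.84, north 38 cos 28° = 33.55
Leg 3 (189°, 61 mi): east 61 sin 189° = -9.54, north 61 cos 189° = -60.25
Net: -26.45 east, -8.99 north. Distance = √((-26.45)² + (-8.99)²) = 27.938 mi.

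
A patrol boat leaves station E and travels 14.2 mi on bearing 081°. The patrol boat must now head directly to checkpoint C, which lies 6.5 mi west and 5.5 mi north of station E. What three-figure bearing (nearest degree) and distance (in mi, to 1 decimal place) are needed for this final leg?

Leg 1 (081°, 14.2 mi): east 14.2 sin 81° = 14.03, north 14.2 cos 81° = 2.22
Current position: (14.03, 2.22). Target: (-6.5, 5.5). Remaining: Δeast = -20.53, Δnorth = 3.28.
Bearing = atan2(-20.53, 3.28) mod 360° = 279.08°; distance = √((-20.53)² + (3.28)²) = 20.785 mi.

279°, 20.8 mi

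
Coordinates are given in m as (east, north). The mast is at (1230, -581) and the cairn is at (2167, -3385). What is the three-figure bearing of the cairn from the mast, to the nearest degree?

162°

Δeast = 2167 − 1230 = 937.00; Δnorth = -3385 − -581 = -2804.00.
Bearing = atan2(Δeast, Δnorth) mod 360° = 161.52° ≈ 162°.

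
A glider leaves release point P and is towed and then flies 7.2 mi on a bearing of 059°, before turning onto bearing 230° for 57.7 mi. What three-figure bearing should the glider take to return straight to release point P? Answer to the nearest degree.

Leg 1 (059°, 7.2 mi): east 7.2 sin 59° = 6.17, north 7.2 cos 59° = 3.71
Leg 2 (230°, 57.7 mi): east 57.7 sin 230° = -44.20, north 57.7 cos 230° = -37.09
Net displacement: -38.03 east, -33.38 north. Direction back to start is (38.03, 33.38): bearing = atan2(38.03, 33.38) mod 360° = 48.72° ≈ 049°.

049°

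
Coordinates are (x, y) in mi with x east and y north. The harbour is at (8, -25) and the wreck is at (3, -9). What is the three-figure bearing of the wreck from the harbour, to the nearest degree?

Δeast = 3 − 8 = -5.00; Δnorth = -9 − -25 = 16.00.
Bearing = atan2(Δeast, Δnorth) mod 360° = 342.65° ≈ 343°.

343°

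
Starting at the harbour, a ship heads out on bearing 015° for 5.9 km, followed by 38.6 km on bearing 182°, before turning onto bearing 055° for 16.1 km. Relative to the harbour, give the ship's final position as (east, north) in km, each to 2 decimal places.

(13.37, -23.64)

Leg 1 (015°, 5.9 km): east 5.9 sin 15° = 1.53, north 5.9 cos 15° = 5.70
Leg 2 (182°, 38.6 km): east 38.6 sin 182° = -1.35, north 38.6 cos 182° = -38.58
Leg 3 (055°, 16.1 km): east 16.1 sin 55° = 13.19, north 16.1 cos 55° = 9.23
Summing: 13.37 km east, -23.64 km north → (13.37, -23.64).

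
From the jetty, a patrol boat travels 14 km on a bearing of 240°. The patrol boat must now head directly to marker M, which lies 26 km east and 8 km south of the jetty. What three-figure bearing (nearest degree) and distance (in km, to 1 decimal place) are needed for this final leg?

092°, 38.1 km

Leg 1 (240°, 14 km): east 14 sin 240° = -12.12, north 14 cos 240° = -7.00
Current position: (-12.12, -7.00). Target: (26, -8). Remaining: Δeast = 38.12, Δnorth = -1.00.
Bearing = atan2(38.12, -1.00) mod 360° = 91.50°; distance = √((38.12)² + (-1.00)²) = 38.137 km.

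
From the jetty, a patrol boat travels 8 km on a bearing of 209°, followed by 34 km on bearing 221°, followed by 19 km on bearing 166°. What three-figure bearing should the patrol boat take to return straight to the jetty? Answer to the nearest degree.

Leg 1 (209°, 8 km): east 8 sin 209° = -3.88, north 8 cos 209° = -7.00
Leg 2 (221°, 34 km): east 34 sin 221° = -22.31, north 34 cos 221° = -25.66
Leg 3 (166°, 19 km): east 19 sin 166° = 4.60, north 19 cos 166° = -18.44
Net displacement: -21.59 east, -51.09 north. Direction back to start is (21.59, 51.09): bearing = atan2(21.59, 51.09) mod 360° = 22.91° ≈ 023°.

023°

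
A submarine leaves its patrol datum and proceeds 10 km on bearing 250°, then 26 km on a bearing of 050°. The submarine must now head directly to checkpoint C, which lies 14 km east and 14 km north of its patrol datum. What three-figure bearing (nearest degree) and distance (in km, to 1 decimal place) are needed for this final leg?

079°, 3.6 km

Leg 1 (250°, 10 km): east 10 sin 250° = -9.40, north 10 cos 250° = -3.42
Leg 2 (050°, 26 km): east 26 sin 50° = 19.92, north 26 cos 50° = 16.71
Current position: (10.52, 13.29). Target: (14, 14). Remaining: Δeast = 3.48, Δnorth = 0.71.
Bearing = atan2(3.48, 0.71) mod 360° = 78.50°; distance = √((3.48)² + (0.71)²) = 3.551 km.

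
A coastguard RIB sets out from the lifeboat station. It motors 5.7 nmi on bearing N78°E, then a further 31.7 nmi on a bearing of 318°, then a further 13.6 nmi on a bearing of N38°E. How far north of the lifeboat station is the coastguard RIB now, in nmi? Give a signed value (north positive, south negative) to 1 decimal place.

35.5 nmi

Leg 1 (N78°E, 5.7 nmi): east 5.7 sin 78° = 5.58, north 5.7 cos 78° = 1.19
Leg 2 (318°, 31.7 nmi): east 31.7 sin 318° = -21.21, north 31.7 cos 318° = 23.56
Leg 3 (N38°E, 13.6 nmi): east 13.6 sin 38° = 8.37, north 13.6 cos 38° = 10.72
Net north component: 35.46 nmi.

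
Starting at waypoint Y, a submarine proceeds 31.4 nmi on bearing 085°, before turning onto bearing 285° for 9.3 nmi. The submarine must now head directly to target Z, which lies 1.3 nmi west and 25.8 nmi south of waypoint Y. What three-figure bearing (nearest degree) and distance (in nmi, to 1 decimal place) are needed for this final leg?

217°, 38.9 nmi

Leg 1 (085°, 31.4 nmi): east 31.4 sin 85° = 31.28, north 31.4 cos 85° = 2.74
Leg 2 (285°, 9.3 nmi): east 9.3 sin 285° = -8.98, north 9.3 cos 285° = 2.41
Current position: (22.30, 5.14). Target: (-1.3, -25.8). Remaining: Δeast = -23.60, Δnorth = -30.94.
Bearing = atan2(-23.60, -30.94) mod 360° = 217.33°; distance = √((-23.60)² + (-30.94)²) = 38.915 nmi.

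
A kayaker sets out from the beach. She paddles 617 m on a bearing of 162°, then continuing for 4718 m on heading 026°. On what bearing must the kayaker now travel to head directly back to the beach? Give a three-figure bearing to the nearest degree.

212°

Leg 1 (162°, 617 m): east 617 sin 162° = 190.66, north 617 cos 162° = -586.80
Leg 2 (026°, 4718 m): east 4718 sin 26° = 2068.24, north 4718 cos 26° = 4240.51
Net displacement: 2258.90 east, 3653.71 north. Direction back to start is (-2258.90, -3653.71): bearing = atan2(-2258.90, -3653.71) mod 360° = 211.73° ≈ 212°.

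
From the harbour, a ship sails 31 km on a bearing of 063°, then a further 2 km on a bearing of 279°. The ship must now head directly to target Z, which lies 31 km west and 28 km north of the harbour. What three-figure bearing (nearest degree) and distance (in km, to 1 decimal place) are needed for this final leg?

284°, 58.3 km

Leg 1 (063°, 31 km): east 31 sin 63° = 27.62, north 31 cos 63° = 14.07
Leg 2 (279°, 2 km): east 2 sin 279° = -1.98, north 2 cos 279° = 0.31
Current position: (25.65, 14.39). Target: (-31, 28). Remaining: Δeast = -56.65, Δnorth = 13.61.
Bearing = atan2(-56.65, 13.61) mod 360° = 283.51°; distance = √((-56.65)² + (13.61)²) = 58.259 km.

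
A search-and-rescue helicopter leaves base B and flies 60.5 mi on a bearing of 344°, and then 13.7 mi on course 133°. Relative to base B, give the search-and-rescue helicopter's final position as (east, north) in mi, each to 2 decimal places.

Leg 1 (344°, 60.5 mi): east 60.5 sin 344° = -16.68, north 60.5 cos 344° = 58.16
Leg 2 (133°, 13.7 mi): east 13.7 sin 133° = 10.02, north 13.7 cos 133° = -9.34
Summing: -6.66 mi east, 48.81 mi north → (-6.66, 48.81).

(-6.66, 48.81)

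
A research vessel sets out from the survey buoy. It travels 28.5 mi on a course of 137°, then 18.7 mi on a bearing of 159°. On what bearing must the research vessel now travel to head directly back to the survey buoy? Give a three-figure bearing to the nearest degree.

326°

Leg 1 (137°, 28.5 mi): east 28.5 sin 137° = 19.44, north 28.5 cos 137° = -20.84
Leg 2 (159°, 18.7 mi): east 18.7 sin 159° = 6.70, north 18.7 cos 159° = -17.46
Net displacement: 26.14 east, -38.30 north. Direction back to start is (-26.14, 38.30): bearing = atan2(-26.14, 38.30) mod 360° = 325.69° ≈ 326°.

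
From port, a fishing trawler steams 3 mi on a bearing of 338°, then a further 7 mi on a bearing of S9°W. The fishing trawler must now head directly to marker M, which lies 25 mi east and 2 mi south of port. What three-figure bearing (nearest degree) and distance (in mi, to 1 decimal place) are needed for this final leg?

Leg 1 (338°, 3 mi): east 3 sin 338° = -1.12, north 3 cos 338° = 2.78
Leg 2 (S9°W, 7 mi): east 7 sin 189° = -1.10, north 7 cos 189° = -6.91
Current position: (-2.22, -4.13). Target: (25, -2). Remaining: Δeast = 27.22, Δnorth = 2.13.
Bearing = atan2(27.22, 2.13) mod 360° = 85.52°; distance = √((27.22)² + (2.13)²) = 27.302 mi.

086°, 27.3 mi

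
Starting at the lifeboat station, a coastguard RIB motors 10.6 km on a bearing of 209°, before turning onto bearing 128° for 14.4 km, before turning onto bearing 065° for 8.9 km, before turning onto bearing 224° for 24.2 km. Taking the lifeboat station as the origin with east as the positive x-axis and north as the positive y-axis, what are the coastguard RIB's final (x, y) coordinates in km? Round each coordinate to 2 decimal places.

(-2.54, -31.78)

Leg 1 (209°, 10.6 km): east 10.6 sin 209° = -5.14, north 10.6 cos 209° = -9.27
Leg 2 (128°, 14.4 km): east 14.4 sin 128° = 11.35, north 14.4 cos 128° = -8.87
Leg 3 (065°, 8.9 km): east 8.9 sin 65° = 8.07, north 8.9 cos 65° = 3.76
Leg 4 (224°, 24.2 km): east 24.2 sin 224° = -16.81, north 24.2 cos 224° = -17.41
Summing: -2.54 km east, -31.78 km north → (-2.54, -31.78).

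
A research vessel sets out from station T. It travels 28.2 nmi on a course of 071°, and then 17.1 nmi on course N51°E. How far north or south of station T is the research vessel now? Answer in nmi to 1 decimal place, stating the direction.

Leg 1 (071°, 28.2 nmi): east 28.2 sin 71° = 26.66, north 28.2 cos 71° = 9.18
Leg 2 (N51°E, 17.1 nmi): east 17.1 sin 51° = 13.29, north 17.1 cos 51° = 10.76
Net north component: 19.94 nmi.

19.9 nmi north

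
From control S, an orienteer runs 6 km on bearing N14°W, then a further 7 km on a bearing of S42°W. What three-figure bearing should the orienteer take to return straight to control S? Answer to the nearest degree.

Leg 1 (N14°W, 6 km): east 6 sin 346° = -1.45, north 6 cos 346° = 5.82
Leg 2 (S42°W, 7 km): east 7 sin 222° = -4.68, north 7 cos 222° = -5.20
Net displacement: -6.14 east, 0.62 north. Direction back to start is (6.14, -0.62): bearing = atan2(6.14, -0.62) mod 360° = 95.77° ≈ 096°.

096°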